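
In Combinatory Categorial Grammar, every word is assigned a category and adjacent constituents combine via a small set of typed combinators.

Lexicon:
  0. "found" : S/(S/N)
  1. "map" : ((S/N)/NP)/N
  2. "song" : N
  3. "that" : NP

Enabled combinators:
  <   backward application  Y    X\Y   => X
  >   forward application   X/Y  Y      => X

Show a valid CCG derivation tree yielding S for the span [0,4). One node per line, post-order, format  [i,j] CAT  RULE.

[0,1] S/(S/N)  lex  "found"
[1,2] ((S/N)/NP)/N  lex  "map"
[2,3] N  lex  "song"
[1,3] (S/N)/NP  >  k=2
[3,4] NP  lex  "that"
[1,4] S/N  >  k=3
[0,4] S  >  k=1

[0,4] S   >
  [0,1] "found" : S/(S/N)
  [1,4] S/N   >
    [1,3] (S/N)/NP   >
      [1,2] "map" : ((S/N)/NP)/N
      [2,3] "song" : N
    [3,4] "that" : NP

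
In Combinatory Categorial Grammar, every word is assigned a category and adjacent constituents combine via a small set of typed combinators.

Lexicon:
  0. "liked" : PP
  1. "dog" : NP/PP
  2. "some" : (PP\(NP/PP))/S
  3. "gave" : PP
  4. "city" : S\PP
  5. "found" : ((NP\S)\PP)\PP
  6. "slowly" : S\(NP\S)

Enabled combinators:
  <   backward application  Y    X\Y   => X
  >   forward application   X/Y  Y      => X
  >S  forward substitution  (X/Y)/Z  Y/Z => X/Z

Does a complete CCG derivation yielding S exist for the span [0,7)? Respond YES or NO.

[0,7] S   <
  [0,6] NP\S   <
    [0,1] "liked" : PP
    [1,6] (NP\S)\PP   <
      [1,5] PP   <
        [1,2] "dog" : NP/PP
        [2,5] PP\(NP/PP)   >
          [2,3] "some" : (PP\(NP/PP))/S
          [3,5] S   <
            [3,4] "gave" : PP
            [4,5] "city" : S\PP
      [5,6] "found" : ((NP\S)\PP)\PP
  [6,7] "slowly" : S\(NP\S)

YES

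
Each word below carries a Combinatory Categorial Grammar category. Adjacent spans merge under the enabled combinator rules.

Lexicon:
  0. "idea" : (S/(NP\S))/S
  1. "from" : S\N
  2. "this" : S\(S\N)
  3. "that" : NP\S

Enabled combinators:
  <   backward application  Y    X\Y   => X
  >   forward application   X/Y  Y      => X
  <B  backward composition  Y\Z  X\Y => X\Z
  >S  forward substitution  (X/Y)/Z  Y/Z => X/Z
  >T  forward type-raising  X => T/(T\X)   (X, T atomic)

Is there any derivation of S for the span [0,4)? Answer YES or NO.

[0,4] S   >
  [0,3] S/(NP\S)   >
    [0,1] "idea" : (S/(NP\S))/S
    [1,3] S   <
      [1,2] "from" : S\N
      [2,3] "this" : S\(S\N)
  [3,4] "that" : NP\S

YES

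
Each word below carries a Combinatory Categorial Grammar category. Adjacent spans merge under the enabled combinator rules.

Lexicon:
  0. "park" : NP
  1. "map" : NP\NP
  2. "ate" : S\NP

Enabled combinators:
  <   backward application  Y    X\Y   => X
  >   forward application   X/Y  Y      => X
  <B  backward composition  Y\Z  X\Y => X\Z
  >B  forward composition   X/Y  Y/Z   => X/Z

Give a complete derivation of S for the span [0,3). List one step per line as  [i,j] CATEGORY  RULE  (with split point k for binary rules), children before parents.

[0,3] S   <
  [0,1] "park" : NP
  [1,3] S\NP   <B
    [1,2] "map" : NP\NP
    [2,3] "ate" : S\NP

[0,1] NP  lex  "park"
[1,2] NP\NP  lex  "map"
[2,3] S\NP  lex  "ate"
[1,3] S\NP  <B  k=2
[0,3] S  <  k=1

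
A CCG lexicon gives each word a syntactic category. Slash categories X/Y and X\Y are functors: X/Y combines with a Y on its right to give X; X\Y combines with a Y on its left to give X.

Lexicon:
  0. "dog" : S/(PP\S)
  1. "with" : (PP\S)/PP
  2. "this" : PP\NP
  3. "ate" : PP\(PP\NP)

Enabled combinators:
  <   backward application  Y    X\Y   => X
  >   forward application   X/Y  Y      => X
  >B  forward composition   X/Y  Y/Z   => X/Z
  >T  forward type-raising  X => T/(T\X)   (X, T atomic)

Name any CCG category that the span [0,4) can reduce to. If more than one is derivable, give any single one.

[0,4] S   >
  [0,2] S/PP   >B
    [0,1] "dog" : S/(PP\S)
    [1,2] "with" : (PP\S)/PP
  [2,4] PP   <
    [2,3] "this" : PP\NP
    [3,4] "ate" : PP\(PP\NP)

S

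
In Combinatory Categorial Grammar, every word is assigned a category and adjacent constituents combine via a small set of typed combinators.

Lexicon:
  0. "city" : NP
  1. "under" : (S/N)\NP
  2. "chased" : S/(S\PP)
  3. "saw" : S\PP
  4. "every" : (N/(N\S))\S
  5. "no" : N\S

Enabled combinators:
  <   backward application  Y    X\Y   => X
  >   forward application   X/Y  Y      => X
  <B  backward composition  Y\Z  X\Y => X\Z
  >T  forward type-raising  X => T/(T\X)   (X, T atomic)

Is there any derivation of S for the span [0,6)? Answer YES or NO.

YES

[0,6] S   >
  [0,2] S/N   <
    [0,1] "city" : NP
    [1,2] "under" : (S/N)\NP
  [2,6] N   >
    [2,5] N/(N\S)   <
      [2,4] S   >
        [2,3] "chased" : S/(S\PP)
        [3,4] "saw" : S\PP
      [4,5] "every" : (N/(N\S))\S
    [5,6] "no" : N\S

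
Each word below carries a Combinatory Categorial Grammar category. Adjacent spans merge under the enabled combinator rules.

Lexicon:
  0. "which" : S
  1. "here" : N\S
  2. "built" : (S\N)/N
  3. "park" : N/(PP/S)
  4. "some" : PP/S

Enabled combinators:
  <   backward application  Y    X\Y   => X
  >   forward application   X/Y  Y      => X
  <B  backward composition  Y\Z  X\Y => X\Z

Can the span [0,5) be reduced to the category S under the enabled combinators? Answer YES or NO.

YES

[0,5] S   <
  [0,2] N   <
    [0,1] "which" : S
    [1,2] "here" : N\S
  [2,5] S\N   >
    [2,3] "built" : (S\N)/N
    [3,5] N   >
      [3,4] "park" : N/(PP/S)
      [4,5] "some" : PP/S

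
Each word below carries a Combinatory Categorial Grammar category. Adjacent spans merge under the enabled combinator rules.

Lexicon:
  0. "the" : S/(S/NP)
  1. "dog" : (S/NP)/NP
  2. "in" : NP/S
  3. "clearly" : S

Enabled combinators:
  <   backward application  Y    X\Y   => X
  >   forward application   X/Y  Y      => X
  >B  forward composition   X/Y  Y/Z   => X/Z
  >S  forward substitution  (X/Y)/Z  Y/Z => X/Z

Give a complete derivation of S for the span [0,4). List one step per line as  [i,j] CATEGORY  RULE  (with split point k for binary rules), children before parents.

[0,4] S   >
  [0,1] "the" : S/(S/NP)
  [1,4] S/NP   >
    [1,2] "dog" : (S/NP)/NP
    [2,4] NP   >
      [2,3] "in" : NP/S
      [3,4] "clearly" : S

[0,1] S/(S/NP)  lex  "the"
[1,2] (S/NP)/NP  lex  "dog"
[2,3] NP/S  lex  "in"
[3,4] S  lex  "clearly"
[2,4] NP  >  k=3
[1,4] S/NP  >  k=2
[0,4] S  >  k=1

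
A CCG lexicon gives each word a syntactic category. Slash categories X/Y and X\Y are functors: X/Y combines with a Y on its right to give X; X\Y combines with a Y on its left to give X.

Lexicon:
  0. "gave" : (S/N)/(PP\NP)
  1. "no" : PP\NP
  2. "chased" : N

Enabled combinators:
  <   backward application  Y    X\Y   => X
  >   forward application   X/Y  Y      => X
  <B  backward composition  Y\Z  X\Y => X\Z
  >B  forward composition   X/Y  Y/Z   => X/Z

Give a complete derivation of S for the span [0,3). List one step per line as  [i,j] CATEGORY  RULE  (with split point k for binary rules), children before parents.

[0,1] (S/N)/(PP\NP)  lex  "gave"
[1,2] PP\NP  lex  "no"
[0,2] S/N  >  k=1
[2,3] N  lex  "chased"
[0,3] S  >  k=2

[0,3] S   >
  [0,2] S/N   >
    [0,1] "gave" : (S/N)/(PP\NP)
    [1,2] "no" : PP\NP
  [2,3] "chased" : N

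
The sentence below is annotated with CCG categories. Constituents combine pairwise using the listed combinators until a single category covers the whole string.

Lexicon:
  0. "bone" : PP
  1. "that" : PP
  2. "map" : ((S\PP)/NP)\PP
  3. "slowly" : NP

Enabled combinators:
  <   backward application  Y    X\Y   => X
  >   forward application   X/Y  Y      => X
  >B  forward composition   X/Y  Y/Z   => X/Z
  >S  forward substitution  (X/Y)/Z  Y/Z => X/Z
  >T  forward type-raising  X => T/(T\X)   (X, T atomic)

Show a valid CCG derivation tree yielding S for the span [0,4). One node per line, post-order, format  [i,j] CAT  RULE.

[0,4] S   <
  [0,1] "bone" : PP
  [1,4] S\PP   >
    [1,3] (S\PP)/NP   <
      [1,2] "that" : PP
      [2,3] "map" : ((S\PP)/NP)\PP
    [3,4] "slowly" : NP

[0,1] PP  lex  "bone"
[1,2] PP  lex  "that"
[2,3] ((S\PP)/NP)\PP  lex  "map"
[1,3] (S\PP)/NP  <  k=2
[3,4] NP  lex  "slowly"
[1,4] S\PP  >  k=3
[0,4] S  <  k=1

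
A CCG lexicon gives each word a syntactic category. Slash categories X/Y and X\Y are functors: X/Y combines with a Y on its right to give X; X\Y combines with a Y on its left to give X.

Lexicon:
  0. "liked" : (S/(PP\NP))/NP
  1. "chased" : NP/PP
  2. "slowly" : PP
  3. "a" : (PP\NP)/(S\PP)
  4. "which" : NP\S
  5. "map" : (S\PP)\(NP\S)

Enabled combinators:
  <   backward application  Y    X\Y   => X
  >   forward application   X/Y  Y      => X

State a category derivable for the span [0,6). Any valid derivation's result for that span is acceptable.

S

[0,6] S   >
  [0,3] S/(PP\NP)   >
    [0,1] "liked" : (S/(PP\NP))/NP
    [1,3] NP   >
      [1,2] "chased" : NP/PP
      [2,3] "slowly" : PP
  [3,6] PP\NP   >
    [3,4] "a" : (PP\NP)/(S\PP)
    [4,6] S\PP   <
      [4,5] "which" : NP\S
      [5,6] "map" : (S\PP)\(NP\S)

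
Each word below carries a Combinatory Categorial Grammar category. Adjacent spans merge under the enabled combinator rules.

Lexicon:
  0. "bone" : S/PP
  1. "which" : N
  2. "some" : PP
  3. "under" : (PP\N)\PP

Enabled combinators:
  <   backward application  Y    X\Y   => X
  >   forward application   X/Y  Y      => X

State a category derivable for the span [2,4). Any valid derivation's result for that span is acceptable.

PP\N

[0,4] S   >
  [0,1] "bone" : S/PP
  [1,4] PP   <
    [1,2] "which" : N
    [2,4] PP\N   <
      [2,3] "some" : PP
      [3,4] "under" : (PP\N)\PP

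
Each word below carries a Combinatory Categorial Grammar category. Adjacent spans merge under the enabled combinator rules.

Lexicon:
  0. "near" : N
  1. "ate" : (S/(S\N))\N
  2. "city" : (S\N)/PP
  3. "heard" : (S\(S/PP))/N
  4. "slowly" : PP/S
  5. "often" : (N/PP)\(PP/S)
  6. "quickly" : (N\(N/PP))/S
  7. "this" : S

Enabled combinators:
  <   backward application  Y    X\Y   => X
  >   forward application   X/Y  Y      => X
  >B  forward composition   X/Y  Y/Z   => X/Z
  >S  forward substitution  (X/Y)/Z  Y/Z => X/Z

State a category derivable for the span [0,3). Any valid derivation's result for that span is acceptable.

S/PP

[0,8] S   <
  [0,3] S/PP   >B
    [0,2] S/(S\N)   <
      [0,1] "near" : N
      [1,2] "ate" : (S/(S\N))\N
    [2,3] "city" : (S\N)/PP
  [3,8] S\(S/PP)   >
    [3,4] "heard" : (S\(S/PP))/N
    [4,8] N   <
      [4,6] N/PP   <
        [4,5] "slowly" : PP/S
        [5,6] "often" : (N/PP)\(PP/S)
      [6,8] N\(N/PP)   >
        [6,7] "quickly" : (N\(N/PP))/S
        [7,8] "this" : S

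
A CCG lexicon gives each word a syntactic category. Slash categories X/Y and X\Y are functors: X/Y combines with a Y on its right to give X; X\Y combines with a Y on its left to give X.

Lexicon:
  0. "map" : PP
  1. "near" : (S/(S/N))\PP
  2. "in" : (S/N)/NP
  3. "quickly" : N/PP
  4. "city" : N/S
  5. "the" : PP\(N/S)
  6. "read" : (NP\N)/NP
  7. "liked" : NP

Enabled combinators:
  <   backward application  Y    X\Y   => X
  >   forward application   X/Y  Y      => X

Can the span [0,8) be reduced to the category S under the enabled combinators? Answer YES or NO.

YES

[0,8] S   >
  [0,2] S/(S/N)   <
    [0,1] "map" : PP
    [1,2] "near" : (S/(S/N))\PP
  [2,8] S/N   >
    [2,3] "in" : (S/N)/NP
    [3,8] NP   <
      [3,6] N   >
        [3,4] "quickly" : N/PP
        [4,6] PP   <
          [4,5] "city" : N/S
          [5,6] "the" : PP\(N/S)
      [6,8] NP\N   >
        [6,7] "read" : (NP\N)/NP
        [7,8] "liked" : NP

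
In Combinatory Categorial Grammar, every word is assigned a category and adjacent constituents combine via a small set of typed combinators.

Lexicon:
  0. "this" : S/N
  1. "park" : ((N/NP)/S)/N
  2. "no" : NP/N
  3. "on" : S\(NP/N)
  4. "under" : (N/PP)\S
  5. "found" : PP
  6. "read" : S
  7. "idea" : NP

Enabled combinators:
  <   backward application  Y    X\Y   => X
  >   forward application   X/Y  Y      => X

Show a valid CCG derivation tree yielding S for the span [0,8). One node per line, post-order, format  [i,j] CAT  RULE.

[0,8] S   >
  [0,1] "this" : S/N
  [1,8] N   >
    [1,7] N/NP   >
      [1,6] (N/NP)/S   >
        [1,2] "park" : ((N/NP)/S)/N
        [2,6] N   >
          [2,5] N/PP   <
            [2,4] S   <
              [2,3] "no" : NP/N
              [3,4] "on" : S\(NP/N)
            [4,5] "under" : (N/PP)\S
          [5,6] "found" : PP
      [6,7] "read" : S
    [7,8] "idea" : NP

[0,1] S/N  lex  "this"
[1,2] ((N/NP)/S)/N  lex  "park"
[2,3] NP/N  lex  "no"
[3,4] S\(NP/N)  lex  "on"
[2,4] S  <  k=3
[4,5] (N/PP)\S  lex  "under"
[2,5] N/PP  <  k=4
[5,6] PP  lex  "found"
[2,6] N  >  k=5
[1,6] (N/NP)/S  >  k=2
[6,7] S  lex  "read"
[1,7] N/NP  >  k=6
[7,8] NP  lex  "idea"
[1,8] N  >  k=7
[0,8] S  >  k=1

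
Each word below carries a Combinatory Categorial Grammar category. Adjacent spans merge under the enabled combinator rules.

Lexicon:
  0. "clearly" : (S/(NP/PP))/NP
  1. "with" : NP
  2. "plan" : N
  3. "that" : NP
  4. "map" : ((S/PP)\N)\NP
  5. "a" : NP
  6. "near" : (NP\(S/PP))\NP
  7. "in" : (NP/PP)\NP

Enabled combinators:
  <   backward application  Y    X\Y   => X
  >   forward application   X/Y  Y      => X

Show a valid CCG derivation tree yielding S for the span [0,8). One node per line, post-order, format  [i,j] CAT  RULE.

[0,8] S   >
  [0,2] S/(NP/PP)   >
    [0,1] "clearly" : (S/(NP/PP))/NP
    [1,2] "with" : NP
  [2,8] NP/PP   <
    [2,7] NP   <
      [2,5] S/PP   <
        [2,3] "plan" : N
        [3,5] (S/PP)\N   <
          [3,4] "that" : NP
          [4,5] "map" : ((S/PP)\N)\NP
      [5,7] NP\(S/PP)   <
        [5,6] "a" : NP
        [6,7] "near" : (NP\(S/PP))\NP
    [7,8] "in" : (NP/PP)\NP

[0,1] (S/(NP/PP))/NP  lex  "clearly"
[1,2] NP  lex  "with"
[0,2] S/(NP/PP)  >  k=1
[2,3] N  lex  "plan"
[3,4] NP  lex  "that"
[4,5] ((S/PP)\N)\NP  lex  "map"
[3,5] (S/PP)\N  <  k=4
[2,5] S/PP  <  k=3
[5,6] NP  lex  "a"
[6,7] (NP\(S/PP))\NP  lex  "near"
[5,7] NP\(S/PP)  <  k=6
[2,7] NP  <  k=5
[7,8] (NP/PP)\NP  lex  "in"
[2,8] NP/PP  <  k=7
[0,8] S  >  k=2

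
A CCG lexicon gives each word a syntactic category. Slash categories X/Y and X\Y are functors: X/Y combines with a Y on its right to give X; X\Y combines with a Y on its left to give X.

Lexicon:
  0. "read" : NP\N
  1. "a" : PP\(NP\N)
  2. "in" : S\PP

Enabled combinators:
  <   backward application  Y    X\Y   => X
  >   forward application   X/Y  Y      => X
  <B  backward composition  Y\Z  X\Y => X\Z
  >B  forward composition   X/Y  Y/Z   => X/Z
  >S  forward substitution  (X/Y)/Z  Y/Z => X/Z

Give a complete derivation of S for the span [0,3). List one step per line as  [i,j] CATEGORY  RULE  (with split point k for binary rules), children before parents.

[0,1] NP\N  lex  "read"
[1,2] PP\(NP\N)  lex  "a"
[0,2] PP  <  k=1
[2,3] S\PP  lex  "in"
[0,3] S  <  k=2

[0,3] S   <
  [0,2] PP   <
    [0,1] "read" : NP\N
    [1,2] "a" : PP\(NP\N)
  [2,3] "in" : S\PP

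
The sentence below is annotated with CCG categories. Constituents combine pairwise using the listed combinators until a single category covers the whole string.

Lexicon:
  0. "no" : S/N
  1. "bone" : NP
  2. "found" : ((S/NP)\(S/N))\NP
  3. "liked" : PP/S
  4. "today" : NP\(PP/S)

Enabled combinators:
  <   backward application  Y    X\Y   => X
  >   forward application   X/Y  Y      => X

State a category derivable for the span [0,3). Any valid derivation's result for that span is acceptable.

S/NP

[0,5] S   >
  [0,3] S/NP   <
    [0,1] "no" : S/N
    [1,3] (S/NP)\(S/N)   <
      [1,2] "bone" : NP
      [2,3] "found" : ((S/NP)\(S/N))\NP
  [3,5] NP   <
    [3,4] "liked" : PP/S
    [4,5] "today" : NP\(PP/S)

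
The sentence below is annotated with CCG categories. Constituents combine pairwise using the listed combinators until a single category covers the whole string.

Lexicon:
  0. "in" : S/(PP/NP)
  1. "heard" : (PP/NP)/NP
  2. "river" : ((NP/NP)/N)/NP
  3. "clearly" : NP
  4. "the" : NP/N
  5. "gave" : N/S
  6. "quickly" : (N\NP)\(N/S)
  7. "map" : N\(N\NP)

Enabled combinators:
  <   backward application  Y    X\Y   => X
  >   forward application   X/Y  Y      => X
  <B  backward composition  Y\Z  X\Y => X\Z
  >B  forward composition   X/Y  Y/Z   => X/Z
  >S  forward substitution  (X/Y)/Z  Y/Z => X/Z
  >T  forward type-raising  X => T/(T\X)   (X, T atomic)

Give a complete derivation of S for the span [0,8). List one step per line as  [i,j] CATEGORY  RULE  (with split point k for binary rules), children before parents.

[0,1] S/(PP/NP)  lex  "in"
[1,2] (PP/NP)/NP  lex  "heard"
[0,2] S/NP  >B  k=1
[2,3] ((NP/NP)/N)/NP  lex  "river"
[3,4] NP  lex  "clearly"
[2,4] (NP/NP)/N  >  k=3
[4,5] NP/N  lex  "the"
[2,5] NP/N  >S  k=4
[5,6] N/S  lex  "gave"
[6,7] (N\NP)\(N/S)  lex  "quickly"
[5,7] N\NP  <  k=6
[7,8] N\(N\NP)  lex  "map"
[5,8] N  <  k=7
[2,8] NP  >  k=5
[0,8] S  >  k=2

[0,8] S   >
  [0,2] S/NP   >B
    [0,1] "in" : S/(PP/NP)
    [1,2] "heard" : (PP/NP)/NP
  [2,8] NP   >
    [2,5] NP/N   >S
      [2,4] (NP/NP)/N   >
        [2,3] "river" : ((NP/NP)/N)/NP
        [3,4] "clearly" : NP
      [4,5] "the" : NP/N
    [5,8] N   <
      [5,7] N\NP   <
        [5,6] "gave" : N/S
        [6,7] "quickly" : (N\NP)\(N/S)
      [7,8] "map" : N\(N\NP)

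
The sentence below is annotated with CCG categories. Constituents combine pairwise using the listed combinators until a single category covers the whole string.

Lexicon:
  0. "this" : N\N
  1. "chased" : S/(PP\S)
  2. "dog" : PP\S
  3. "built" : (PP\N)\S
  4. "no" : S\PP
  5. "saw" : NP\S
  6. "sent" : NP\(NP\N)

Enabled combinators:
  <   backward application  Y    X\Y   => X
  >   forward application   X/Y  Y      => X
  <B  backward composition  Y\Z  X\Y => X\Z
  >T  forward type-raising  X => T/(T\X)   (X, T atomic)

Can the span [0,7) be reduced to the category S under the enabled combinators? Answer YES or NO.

N\N S/(PP\S) PP\S (PP\N)\S S\PP NP\S NP\(NP\N)
CKY chart[0,7] = {N/(N\NP), NP, NP/(NP\NP), PP/(PP\NP), S/(S\NP)}; S ∉ chart

NO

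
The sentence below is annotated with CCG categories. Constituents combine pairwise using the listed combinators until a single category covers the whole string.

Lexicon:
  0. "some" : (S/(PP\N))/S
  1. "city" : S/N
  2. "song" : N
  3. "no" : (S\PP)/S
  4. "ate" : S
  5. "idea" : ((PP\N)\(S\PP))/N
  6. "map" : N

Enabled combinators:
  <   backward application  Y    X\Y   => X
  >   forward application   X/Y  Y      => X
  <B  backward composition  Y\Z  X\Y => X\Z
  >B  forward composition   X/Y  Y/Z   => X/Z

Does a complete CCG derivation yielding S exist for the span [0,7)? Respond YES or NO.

[0,7] S   >
  [0,3] S/(PP\N)   >
    [0,1] "some" : (S/(PP\N))/S
    [1,3] S   >
      [1,2] "city" : S/N
      [2,3] "song" : N
  [3,7] PP\N   <
    [3,5] S\PP   >
      [3,4] "no" : (S\PP)/S
      [4,5] "ate" : S
    [5,7] (PP\N)\(S\PP)   >
      [5,6] "idea" : ((PP\N)\(S\PP))/N
      [6,7] "map" : N

YES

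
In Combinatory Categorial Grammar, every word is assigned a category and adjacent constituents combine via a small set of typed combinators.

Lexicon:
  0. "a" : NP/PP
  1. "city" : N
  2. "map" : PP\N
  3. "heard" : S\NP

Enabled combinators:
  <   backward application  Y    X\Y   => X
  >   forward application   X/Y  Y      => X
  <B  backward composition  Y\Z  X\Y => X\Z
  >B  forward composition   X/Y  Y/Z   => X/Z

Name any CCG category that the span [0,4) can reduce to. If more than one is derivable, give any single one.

S

[0,4] S   <
  [0,3] NP   >
    [0,1] "a" : NP/PP
    [1,3] PP   <
      [1,2] "city" : N
      [2,3] "map" : PP\N
  [3,4] "heard" : S\NP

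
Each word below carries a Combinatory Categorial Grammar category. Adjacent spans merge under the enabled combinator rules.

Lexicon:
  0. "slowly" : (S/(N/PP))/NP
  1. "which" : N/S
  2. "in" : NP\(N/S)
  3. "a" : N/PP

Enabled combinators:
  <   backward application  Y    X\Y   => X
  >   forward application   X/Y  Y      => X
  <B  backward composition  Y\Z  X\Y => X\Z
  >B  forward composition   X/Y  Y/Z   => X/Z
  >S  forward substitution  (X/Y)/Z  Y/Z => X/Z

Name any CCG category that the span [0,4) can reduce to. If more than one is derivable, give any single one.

[0,4] S   >
  [0,3] S/(N/PP)   >
    [0,1] "slowly" : (S/(N/PP))/NP
    [1,3] NP   <
      [1,2] "which" : N/S
      [2,3] "in" : NP\(N/S)
  [3,4] "a" : N/PP

S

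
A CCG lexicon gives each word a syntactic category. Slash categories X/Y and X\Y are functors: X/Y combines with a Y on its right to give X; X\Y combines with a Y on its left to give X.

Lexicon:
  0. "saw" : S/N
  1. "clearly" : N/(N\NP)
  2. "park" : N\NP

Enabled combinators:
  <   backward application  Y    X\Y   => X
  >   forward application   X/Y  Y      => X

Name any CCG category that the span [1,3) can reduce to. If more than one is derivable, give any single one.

N

[0,3] S   >
  [0,1] "saw" : S/N
  [1,3] N   >
    [1,2] "clearly" : N/(N\NP)
    [2,3] "park" : N\NP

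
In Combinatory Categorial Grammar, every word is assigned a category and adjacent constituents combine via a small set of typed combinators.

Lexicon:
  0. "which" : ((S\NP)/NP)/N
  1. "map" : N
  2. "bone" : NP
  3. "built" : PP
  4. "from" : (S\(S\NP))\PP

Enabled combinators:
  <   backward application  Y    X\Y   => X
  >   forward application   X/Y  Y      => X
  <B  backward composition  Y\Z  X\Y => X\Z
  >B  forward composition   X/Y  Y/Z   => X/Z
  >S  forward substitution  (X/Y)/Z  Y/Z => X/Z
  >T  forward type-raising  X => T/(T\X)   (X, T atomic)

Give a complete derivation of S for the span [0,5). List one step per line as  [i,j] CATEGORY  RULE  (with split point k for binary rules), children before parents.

[0,5] S   <
  [0,3] S\NP   >
    [0,2] (S\NP)/NP   >
      [0,1] "which" : ((S\NP)/NP)/N
      [1,2] "map" : N
    [2,3] "bone" : NP
  [3,5] S\(S\NP)   <
    [3,4] "built" : PP
    [4,5] "from" : (S\(S\NP))\PP

[0,1] ((S\NP)/NP)/N  lex  "which"
[1,2] N  lex  "map"
[0,2] (S\NP)/NP  >  k=1
[2,3] NP  lex  "bone"
[0,3] S\NP  >  k=2
[3,4] PP  lex  "built"
[4,5] (S\(S\NP))\PP  lex  "from"
[3,5] S\(S\NP)  <  k=4
[0,5] S  <  k=3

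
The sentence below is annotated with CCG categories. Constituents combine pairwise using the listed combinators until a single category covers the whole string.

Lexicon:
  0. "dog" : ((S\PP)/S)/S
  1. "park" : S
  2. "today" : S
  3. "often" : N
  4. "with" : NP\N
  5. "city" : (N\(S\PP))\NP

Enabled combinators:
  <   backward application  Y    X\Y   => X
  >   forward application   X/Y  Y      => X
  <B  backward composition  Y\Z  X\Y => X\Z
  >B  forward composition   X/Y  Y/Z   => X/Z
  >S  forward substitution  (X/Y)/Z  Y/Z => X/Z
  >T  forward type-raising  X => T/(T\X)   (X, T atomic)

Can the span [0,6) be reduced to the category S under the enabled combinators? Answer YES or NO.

NO

((S\PP)/S)/S S S N NP\N (N\(S\PP))\NP
CKY chart[0,6] = {N, N/(N\N), NP/(NP\N), PP/(PP\N), S/(S\N)}; S ∉ chart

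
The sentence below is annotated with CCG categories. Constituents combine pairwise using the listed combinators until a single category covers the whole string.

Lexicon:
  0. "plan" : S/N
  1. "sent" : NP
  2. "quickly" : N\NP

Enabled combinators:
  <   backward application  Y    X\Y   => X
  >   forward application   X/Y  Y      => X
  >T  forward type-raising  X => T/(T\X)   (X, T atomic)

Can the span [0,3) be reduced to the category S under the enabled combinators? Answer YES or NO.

[0,3] S   >
  [0,1] "plan" : S/N
  [1,3] N   <
    [1,2] "sent" : NP
    [2,3] "quickly" : N\NP

YES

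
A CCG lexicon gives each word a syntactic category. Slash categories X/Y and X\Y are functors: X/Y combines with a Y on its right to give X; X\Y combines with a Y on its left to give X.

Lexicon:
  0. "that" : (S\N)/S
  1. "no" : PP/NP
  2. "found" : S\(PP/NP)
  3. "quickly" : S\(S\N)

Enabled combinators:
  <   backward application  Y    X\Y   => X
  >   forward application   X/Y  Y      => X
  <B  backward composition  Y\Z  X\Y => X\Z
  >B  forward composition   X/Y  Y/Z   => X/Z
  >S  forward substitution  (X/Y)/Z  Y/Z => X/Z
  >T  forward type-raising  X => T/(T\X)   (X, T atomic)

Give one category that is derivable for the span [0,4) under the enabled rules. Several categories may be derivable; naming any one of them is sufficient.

S

[0,4] S   <
  [0,3] S\N   >
    [0,1] "that" : (S\N)/S
    [1,3] S   <
      [1,2] "no" : PP/NP
      [2,3] "found" : S\(PP/NP)
  [3,4] "quickly" : S\(S\N)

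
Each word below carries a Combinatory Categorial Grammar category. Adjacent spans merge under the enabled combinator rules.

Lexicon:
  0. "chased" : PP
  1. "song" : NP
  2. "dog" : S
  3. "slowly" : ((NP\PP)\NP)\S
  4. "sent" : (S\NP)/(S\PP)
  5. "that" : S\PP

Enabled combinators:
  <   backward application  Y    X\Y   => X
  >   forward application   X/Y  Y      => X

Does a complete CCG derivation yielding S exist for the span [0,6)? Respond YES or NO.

YES

[0,6] S   <
  [0,4] NP   <
    [0,1] "chased" : PP
    [1,4] NP\PP   <
      [1,2] "song" : NP
      [2,4] (NP\PP)\NP   <
        [2,3] "dog" : S
        [3,4] "slowly" : ((NP\PP)\NP)\S
  [4,6] S\NP   >
    [4,5] "sent" : (S\NP)/(S\PP)
    [5,6] "that" : S\PP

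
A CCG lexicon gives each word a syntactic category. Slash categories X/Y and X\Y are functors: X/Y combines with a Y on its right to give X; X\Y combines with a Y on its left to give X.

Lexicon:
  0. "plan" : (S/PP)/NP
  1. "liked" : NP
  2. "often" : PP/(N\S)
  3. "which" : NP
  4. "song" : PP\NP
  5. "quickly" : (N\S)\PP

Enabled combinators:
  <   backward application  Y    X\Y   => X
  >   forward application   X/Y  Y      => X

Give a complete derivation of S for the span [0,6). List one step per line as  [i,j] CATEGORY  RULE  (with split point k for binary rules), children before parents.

[0,6] S   >
  [0,2] S/PP   >
    [0,1] "plan" : (S/PP)/NP
    [1,2] "liked" : NP
  [2,6] PP   >
    [2,3] "often" : PP/(N\S)
    [3,6] N\S   <
      [3,5] PP   <
        [3,4] "which" : NP
        [4,5] "song" : PP\NP
      [5,6] "quickly" : (N\S)\PP

[0,1] (S/PP)/NP  lex  "plan"
[1,2] NP  lex  "liked"
[0,2] S/PP  >  k=1
[2,3] PP/(N\S)  lex  "often"
[3,4] NP  lex  "which"
[4,5] PP\NP  lex  "song"
[3,5] PP  <  k=4
[5,6] (N\S)\PP  lex  "quickly"
[3,6] N\S  <  k=5
[2,6] PP  >  k=3
[0,6] S  >  k=2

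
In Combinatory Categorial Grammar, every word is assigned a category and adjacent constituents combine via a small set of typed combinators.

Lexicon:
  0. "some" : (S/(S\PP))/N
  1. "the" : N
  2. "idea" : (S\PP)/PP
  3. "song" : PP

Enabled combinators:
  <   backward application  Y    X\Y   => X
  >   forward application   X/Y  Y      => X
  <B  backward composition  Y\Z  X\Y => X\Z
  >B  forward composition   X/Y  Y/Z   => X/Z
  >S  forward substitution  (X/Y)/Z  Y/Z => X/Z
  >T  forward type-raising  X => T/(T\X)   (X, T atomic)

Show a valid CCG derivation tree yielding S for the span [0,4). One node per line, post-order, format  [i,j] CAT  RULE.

[0,4] S   >
  [0,2] S/(S\PP)   >
    [0,1] "some" : (S/(S\PP))/N
    [1,2] "the" : N
  [2,4] S\PP   >
    [2,3] "idea" : (S\PP)/PP
    [3,4] "song" : PP

[0,1] (S/(S\PP))/N  lex  "some"
[1,2] N  lex  "the"
[0,2] S/(S\PP)  >  k=1
[2,3] (S\PP)/PP  lex  "idea"
[3,4] PP  lex  "song"
[2,4] S\PP  >  k=3
[0,4] S  >  k=2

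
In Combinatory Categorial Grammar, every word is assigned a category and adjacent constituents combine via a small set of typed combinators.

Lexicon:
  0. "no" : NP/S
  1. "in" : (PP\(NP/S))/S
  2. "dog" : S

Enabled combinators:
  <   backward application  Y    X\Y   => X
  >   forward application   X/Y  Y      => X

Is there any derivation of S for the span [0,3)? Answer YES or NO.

NO

NP/S (PP\(NP/S))/S S
CKY chart[0,3] = {PP}; S ∉ chart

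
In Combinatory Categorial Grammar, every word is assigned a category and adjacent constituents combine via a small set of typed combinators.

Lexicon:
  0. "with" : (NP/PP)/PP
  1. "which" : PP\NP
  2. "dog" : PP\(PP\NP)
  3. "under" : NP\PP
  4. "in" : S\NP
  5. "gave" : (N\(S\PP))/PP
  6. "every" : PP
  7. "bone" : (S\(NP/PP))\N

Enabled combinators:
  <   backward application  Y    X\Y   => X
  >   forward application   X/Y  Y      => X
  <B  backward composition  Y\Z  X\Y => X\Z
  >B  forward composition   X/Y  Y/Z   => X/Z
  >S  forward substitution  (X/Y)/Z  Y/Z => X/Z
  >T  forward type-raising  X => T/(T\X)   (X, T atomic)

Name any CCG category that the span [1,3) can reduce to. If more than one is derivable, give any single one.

[0,8] S   <
  [0,3] NP/PP   >
    [0,1] "with" : (NP/PP)/PP
    [1,3] PP   <
      [1,2] "which" : PP\NP
      [2,3] "dog" : PP\(PP\NP)
  [3,8] S\(NP/PP)   <
    [3,7] N   <
      [3,5] S\PP   <B
        [3,4] "under" : NP\PP
        [4,5] "in" : S\NP
      [5,7] N\(S\PP)   >
        [5,6] "gave" : (N\(S\PP))/PP
        [6,7] "every" : PP
    [7,8] "bone" : (S\(NP/PP))\N

PP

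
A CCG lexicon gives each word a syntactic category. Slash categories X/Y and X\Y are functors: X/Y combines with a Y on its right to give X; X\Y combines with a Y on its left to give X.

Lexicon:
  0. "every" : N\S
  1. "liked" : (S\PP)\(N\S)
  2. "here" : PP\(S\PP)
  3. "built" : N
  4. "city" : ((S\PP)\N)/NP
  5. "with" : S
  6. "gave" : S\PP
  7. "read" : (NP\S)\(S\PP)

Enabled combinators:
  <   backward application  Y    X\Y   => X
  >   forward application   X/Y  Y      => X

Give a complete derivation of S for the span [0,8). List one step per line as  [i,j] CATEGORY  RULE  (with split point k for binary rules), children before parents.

[0,1] N\S  lex  "every"
[1,2] (S\PP)\(N\S)  lex  "liked"
[0,2] S\PP  <  k=1
[2,3] PP\(S\PP)  lex  "here"
[0,3] PP  <  k=2
[3,4] N  lex  "built"
[4,5] ((S\PP)\N)/NP  lex  "city"
[5,6] S  lex  "with"
[6,7] S\PP  lex  "gave"
[7,8] (NP\S)\(S\PP)  lex  "read"
[6,8] NP\S  <  k=7
[5,8] NP  <  k=6
[4,8] (S\PP)\N  >  k=5
[3,8] S\PP  <  k=4
[0,8] S  <  k=3

[0,8] S   <
  [0,3] PP   <
    [0,2] S\PP   <
      [0,1] "every" : N\S
      [1,2] "liked" : (S\PP)\(N\S)
    [2,3] "here" : PP\(S\PP)
  [3,8] S\PP   <
    [3,4] "built" : N
    [4,8] (S\PP)\N   >
      [4,5] "city" : ((S\PP)\N)/NP
      [5,8] NP   <
        [5,6] "with" : S
        [6,8] NP\S   <
          [6,7] "gave" : S\PP
          [7,8] "read" : (NP\S)\(S\PP)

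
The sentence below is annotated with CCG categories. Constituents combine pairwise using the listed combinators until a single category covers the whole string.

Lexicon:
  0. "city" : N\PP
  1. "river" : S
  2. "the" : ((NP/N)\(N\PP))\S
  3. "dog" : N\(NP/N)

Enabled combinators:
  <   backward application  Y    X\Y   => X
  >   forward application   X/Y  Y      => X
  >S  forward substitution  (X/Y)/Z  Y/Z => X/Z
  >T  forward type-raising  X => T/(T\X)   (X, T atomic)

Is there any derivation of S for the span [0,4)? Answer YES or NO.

N\PP S ((NP/N)\(N\PP))\S N\(NP/N)
CKY chart[0,4] = {N, N/(N\N), NP/(NP\N), PP/(PP\N), S/(S\N)}; S ∉ chart

NO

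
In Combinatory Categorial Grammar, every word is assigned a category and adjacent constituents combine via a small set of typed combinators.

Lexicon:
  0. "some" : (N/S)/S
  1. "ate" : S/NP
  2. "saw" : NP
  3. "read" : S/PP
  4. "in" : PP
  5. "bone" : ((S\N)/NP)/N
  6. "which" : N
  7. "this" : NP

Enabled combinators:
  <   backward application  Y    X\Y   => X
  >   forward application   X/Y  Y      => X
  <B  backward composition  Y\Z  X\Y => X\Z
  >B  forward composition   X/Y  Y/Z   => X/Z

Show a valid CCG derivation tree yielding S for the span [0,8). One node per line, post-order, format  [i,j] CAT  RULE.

[0,1] (N/S)/S  lex  "some"
[1,2] S/NP  lex  "ate"
[2,3] NP  lex  "saw"
[1,3] S  >  k=2
[0,3] N/S  >  k=1
[3,4] S/PP  lex  "read"
[4,5] PP  lex  "in"
[3,5] S  >  k=4
[0,5] N  >  k=3
[5,6] ((S\N)/NP)/N  lex  "bone"
[6,7] N  lex  "which"
[5,7] (S\N)/NP  >  k=6
[7,8] NP  lex  "this"
[5,8] S\N  >  k=7
[0,8] S  <  k=5

[0,8] S   <
  [0,5] N   >
    [0,3] N/S   >
      [0,1] "some" : (N/S)/S
      [1,3] S   >
        [1,2] "ate" : S/NP
        [2,3] "saw" : NP
    [3,5] S   >
      [3,4] "read" : S/PP
      [4,5] "in" : PP
  [5,8] S\N   >
    [5,7] (S\N)/NP   >
      [5,6] "bone" : ((S\N)/NP)/N
      [6,7] "which" : N
    [7,8] "this" : NP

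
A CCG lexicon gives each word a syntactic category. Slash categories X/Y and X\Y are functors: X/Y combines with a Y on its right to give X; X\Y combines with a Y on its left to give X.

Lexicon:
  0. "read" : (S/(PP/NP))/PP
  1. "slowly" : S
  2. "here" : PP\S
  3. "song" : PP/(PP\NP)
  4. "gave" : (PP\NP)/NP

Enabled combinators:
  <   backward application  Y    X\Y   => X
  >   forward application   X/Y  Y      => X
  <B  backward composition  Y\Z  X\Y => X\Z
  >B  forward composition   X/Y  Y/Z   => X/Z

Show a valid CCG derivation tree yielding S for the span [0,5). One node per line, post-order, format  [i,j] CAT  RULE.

[0,5] S   >
  [0,3] S/(PP/NP)   >
    [0,1] "read" : (S/(PP/NP))/PP
    [1,3] PP   <
      [1,2] "slowly" : S
      [2,3] "here" : PP\S
  [3,5] PP/NP   >B
    [3,4] "song" : PP/(PP\NP)
    [4,5] "gave" : (PP\NP)/NP

[0,1] (S/(PP/NP))/PP  lex  "read"
[1,2] S  lex  "slowly"
[2,3] PP\S  lex  "here"
[1,3] PP  <  k=2
[0,3] S/(PP/NP)  >  k=1
[3,4] PP/(PP\NP)  lex  "song"
[4,5] (PP\NP)/NP  lex  "gave"
[3,5] PP/NP  >B  k=4
[0,5] S  >  k=3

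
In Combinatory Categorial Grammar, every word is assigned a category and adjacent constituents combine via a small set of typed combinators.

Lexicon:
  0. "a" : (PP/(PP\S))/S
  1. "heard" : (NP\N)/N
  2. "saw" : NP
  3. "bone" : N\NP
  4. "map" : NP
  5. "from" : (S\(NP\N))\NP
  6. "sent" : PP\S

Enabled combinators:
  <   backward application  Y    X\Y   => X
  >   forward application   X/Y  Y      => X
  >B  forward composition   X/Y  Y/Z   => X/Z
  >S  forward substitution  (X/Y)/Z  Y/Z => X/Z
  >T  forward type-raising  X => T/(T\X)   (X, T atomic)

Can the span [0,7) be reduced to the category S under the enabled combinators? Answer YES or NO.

NO

(PP/(PP\S))/S (NP\N)/N NP N\NP NP (S\(NP\N))\NP PP\S
CKY chart[0,7] = {(PP/(PP\S))/(S\PP), N/(N\PP), NP/(NP\PP), PP, PP/(PP\PP), S/(S\PP)}; S ∉ chart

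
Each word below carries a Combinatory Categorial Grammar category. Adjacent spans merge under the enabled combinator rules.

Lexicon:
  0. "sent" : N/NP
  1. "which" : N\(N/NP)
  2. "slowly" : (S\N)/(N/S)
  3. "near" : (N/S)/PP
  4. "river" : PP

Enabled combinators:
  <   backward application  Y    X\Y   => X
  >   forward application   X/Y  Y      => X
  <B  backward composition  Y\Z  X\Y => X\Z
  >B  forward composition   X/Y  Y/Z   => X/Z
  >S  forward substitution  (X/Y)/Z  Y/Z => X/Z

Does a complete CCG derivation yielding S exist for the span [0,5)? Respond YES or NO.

YES

[0,5] S   <
  [0,2] N   <
    [0,1] "sent" : N/NP
    [1,2] "which" : N\(N/NP)
  [2,5] S\N   >
    [2,3] "slowly" : (S\N)/(N/S)
    [3,5] N/S   >
      [3,4] "near" : (N/S)/PP
      [4,5] "river" : PP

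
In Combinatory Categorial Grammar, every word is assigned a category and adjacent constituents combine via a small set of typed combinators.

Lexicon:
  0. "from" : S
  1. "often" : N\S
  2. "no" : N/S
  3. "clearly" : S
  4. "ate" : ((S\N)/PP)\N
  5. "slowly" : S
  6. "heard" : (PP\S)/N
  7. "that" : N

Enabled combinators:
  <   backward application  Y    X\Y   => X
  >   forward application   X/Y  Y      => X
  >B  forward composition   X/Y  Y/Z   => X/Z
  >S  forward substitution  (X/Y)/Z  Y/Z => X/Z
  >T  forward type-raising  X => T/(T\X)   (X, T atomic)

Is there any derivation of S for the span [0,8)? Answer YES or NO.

[0,8] S   <
  [0,2] N   <
    [0,1] "from" : S
    [1,2] "often" : N\S
  [2,8] S\N   >
    [2,5] (S\N)/PP   <
      [2,4] N   >
        [2,3] "no" : N/S
        [3,4] "clearly" : S
      [4,5] "ate" : ((S\N)/PP)\N
    [5,8] PP   >
      [5,6] PP/(PP\S)   >T
        [5,6] "slowly" : S
      [6,8] PP\S   >
        [6,7] "heard" : (PP\S)/N
        [7,8] "that" : N

YES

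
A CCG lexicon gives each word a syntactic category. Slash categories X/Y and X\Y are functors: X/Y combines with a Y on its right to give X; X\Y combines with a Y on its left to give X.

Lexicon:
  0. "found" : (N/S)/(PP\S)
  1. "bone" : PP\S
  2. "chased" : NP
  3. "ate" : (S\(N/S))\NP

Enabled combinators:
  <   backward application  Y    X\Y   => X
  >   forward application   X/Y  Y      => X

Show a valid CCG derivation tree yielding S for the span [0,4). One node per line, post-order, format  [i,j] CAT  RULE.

[0,1] (N/S)/(PP\S)  lex  "found"
[1,2] PP\S  lex  "bone"
[0,2] N/S  >  k=1
[2,3] NP  lex  "chased"
[3,4] (S\(N/S))\NP  lex  "ate"
[2,4] S\(N/S)  <  k=3
[0,4] S  <  k=2

[0,4] S   <
  [0,2] N/S   >
    [0,1] "found" : (N/S)/(PP\S)
    [1,2] "bone" : PP\S
  [2,4] S\(N/S)   <
    [2,3] "chased" : NP
    [3,4] "ate" : (S\(N/S))\NP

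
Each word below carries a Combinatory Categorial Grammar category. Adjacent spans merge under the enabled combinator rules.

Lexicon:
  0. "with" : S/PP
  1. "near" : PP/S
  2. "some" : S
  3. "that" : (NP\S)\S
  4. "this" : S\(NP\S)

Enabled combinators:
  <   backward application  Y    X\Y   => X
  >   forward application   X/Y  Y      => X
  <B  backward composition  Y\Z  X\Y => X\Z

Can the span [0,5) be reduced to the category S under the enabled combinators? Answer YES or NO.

[0,5] S   >
  [0,1] "with" : S/PP
  [1,5] PP   >
    [1,2] "near" : PP/S
    [2,5] S   <
      [2,4] NP\S   <
        [2,3] "some" : S
        [3,4] "that" : (NP\S)\S
      [4,5] "this" : S\(NP\S)

YES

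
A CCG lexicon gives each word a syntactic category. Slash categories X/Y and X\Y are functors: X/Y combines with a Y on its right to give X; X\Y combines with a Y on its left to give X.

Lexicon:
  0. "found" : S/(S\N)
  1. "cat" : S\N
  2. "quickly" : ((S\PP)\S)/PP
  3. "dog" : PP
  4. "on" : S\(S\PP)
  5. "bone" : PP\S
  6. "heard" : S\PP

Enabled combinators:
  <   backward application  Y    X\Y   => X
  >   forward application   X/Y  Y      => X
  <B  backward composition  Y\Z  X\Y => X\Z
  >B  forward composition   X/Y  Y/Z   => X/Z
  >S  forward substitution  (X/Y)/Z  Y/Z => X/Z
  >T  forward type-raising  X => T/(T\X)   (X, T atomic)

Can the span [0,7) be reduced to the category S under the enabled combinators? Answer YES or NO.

YES

[0,7] S   <
  [0,6] PP   <
    [0,5] S   <
      [0,4] S\PP   <
        [0,2] S   >
          [0,1] "found" : S/(S\N)
          [1,2] "cat" : S\N
        [2,4] (S\PP)\S   >
          [2,3] "quickly" : ((S\PP)\S)/PP
          [3,4] "dog" : PP
      [4,5] "on" : S\(S\PP)
    [5,6] "bone" : PP\S
  [6,7] "heard" : S\PP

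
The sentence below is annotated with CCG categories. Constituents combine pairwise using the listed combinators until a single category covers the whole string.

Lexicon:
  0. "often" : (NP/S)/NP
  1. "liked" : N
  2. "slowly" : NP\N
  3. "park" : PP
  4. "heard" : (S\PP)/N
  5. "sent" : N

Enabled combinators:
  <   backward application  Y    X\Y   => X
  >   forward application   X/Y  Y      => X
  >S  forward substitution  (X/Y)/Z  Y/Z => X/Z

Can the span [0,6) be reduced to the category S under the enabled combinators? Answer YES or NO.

NO

(NP/S)/NP N NP\N PP (S\PP)/N N
CKY chart[0,6] = {NP}; S ∉ chart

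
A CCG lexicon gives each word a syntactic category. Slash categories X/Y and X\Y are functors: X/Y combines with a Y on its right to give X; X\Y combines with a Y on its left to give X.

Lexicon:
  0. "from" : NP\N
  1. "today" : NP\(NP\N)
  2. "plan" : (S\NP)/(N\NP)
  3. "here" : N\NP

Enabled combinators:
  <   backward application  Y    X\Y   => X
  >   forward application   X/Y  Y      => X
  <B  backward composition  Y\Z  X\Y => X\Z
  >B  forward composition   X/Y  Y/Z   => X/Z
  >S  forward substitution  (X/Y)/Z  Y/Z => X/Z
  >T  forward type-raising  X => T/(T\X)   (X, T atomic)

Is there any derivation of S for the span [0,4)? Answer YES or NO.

[0,4] S   <
  [0,2] NP   <
    [0,1] "from" : NP\N
    [1,2] "today" : NP\(NP\N)
  [2,4] S\NP   >
    [2,3] "plan" : (S\NP)/(N\NP)
    [3,4] "here" : N\NP

YES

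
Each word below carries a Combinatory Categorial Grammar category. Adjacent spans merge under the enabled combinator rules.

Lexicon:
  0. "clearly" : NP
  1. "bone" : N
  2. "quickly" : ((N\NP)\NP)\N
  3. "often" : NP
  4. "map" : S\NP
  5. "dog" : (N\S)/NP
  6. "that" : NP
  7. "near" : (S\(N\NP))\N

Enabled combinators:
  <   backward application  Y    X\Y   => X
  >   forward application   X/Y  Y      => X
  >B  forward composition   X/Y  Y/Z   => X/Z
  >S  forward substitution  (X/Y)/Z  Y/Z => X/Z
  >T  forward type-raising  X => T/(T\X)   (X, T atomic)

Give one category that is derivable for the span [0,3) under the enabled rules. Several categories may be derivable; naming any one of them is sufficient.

[0,8] S   <
  [0,3] N\NP   <
    [0,1] "clearly" : NP
    [1,3] (N\NP)\NP   <
      [1,2] "bone" : N
      [2,3] "quickly" : ((N\NP)\NP)\N
  [3,8] S\(N\NP)   <
    [3,7] N   <
      [3,5] S   <
        [3,4] "often" : NP
        [4,5] "map" : S\NP
      [5,7] N\S   >
        [5,6] "dog" : (N\S)/NP
        [6,7] "that" : NP
    [7,8] "near" : (S\(N\NP))\N

N\NP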